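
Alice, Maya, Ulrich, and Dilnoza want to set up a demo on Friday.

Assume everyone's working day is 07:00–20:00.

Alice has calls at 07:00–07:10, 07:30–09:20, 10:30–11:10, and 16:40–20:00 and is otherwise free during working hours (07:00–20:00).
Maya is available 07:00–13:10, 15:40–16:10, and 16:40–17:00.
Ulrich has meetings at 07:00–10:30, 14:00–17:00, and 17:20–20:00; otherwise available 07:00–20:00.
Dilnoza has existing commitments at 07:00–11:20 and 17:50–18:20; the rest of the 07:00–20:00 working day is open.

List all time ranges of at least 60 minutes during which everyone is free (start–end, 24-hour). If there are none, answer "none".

Alice free within 07:00–20:00: 07:10–07:30, 09:20–10:30, 11:10–16:40.
Ulrich free within 07:00–20:00: 10:30–14:00, 17:00–17:20.
Dilnoza free within 07:00–20:00: 11:20–17:50, 18:20–20:00.
Alice ∩ Maya: 07:10–07:30, 09:20–10:30, 11:10–13:10, 15:40–16:10.
Alice ∩ Maya ∩ Ulrich: 11:10–13:10.
Alice ∩ Maya ∩ Ulrich ∩ Dilnoza: 11:20–13:10.
Windows ≥ 60 min: 11:20–13:10.

11:20–13:10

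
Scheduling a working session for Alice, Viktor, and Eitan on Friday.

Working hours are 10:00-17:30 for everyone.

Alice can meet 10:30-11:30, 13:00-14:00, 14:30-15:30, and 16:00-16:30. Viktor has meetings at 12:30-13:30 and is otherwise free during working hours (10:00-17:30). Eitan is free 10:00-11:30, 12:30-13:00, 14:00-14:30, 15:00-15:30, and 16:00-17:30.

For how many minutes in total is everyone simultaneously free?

Viktor free within 10:00–17:30: 10:00–12:30, 13:30–17:30.
Alice ∩ Viktor: 10:30–11:30, 13:30–14:00, 14:30–15:30, 16:00–16:30.
Alice ∩ Viktor ∩ Eitan: 10:30–11:30, 15:00–15:30, 16:00–16:30.
Total common minutes: 60 + 30 + 30 = 120.

120 minutes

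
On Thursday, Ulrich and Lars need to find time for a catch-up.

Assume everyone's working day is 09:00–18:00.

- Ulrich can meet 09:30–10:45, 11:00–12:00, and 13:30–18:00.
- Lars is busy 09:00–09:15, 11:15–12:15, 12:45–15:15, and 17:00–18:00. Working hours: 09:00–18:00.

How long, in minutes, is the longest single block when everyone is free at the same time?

Lars free within 09:00–18:00: 09:15–11:15, 12:15–12:45, 15:15–17:00.
Ulrich ∩ Lars: 09:30–10:45, 11:00–11:15, 15:15–17:00.
Common window lengths: 75, 15, 105 min; longest is 105.

105 minutes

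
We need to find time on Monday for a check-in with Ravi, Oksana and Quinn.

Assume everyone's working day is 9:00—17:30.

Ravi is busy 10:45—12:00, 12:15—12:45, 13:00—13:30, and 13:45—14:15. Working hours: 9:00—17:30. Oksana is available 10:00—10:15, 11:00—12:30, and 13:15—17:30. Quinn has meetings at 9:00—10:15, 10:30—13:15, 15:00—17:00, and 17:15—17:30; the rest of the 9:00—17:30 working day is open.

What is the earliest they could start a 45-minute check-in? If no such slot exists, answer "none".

Ravi free within 09:00–17:30: 09:00–10:45, 12:00–12:15, 12:45–13:00, 13:30–13:45, 14:15–17:30.
Quinn free within 09:00–17:30: 10:15–10:30, 13:15–15:00, 17:00–17:15.
Ravi ∩ Oksana: 10:00–10:15, 12:00–12:15, 13:30–13:45, 14:15–17:30.
Ravi ∩ Oksana ∩ Quinn: 13:30–13:45, 14:15–15:00, 17:00–17:15.
Windows ≥ 45 min: 14:15–15:00.
Earliest such window starts at 14:15.

14:15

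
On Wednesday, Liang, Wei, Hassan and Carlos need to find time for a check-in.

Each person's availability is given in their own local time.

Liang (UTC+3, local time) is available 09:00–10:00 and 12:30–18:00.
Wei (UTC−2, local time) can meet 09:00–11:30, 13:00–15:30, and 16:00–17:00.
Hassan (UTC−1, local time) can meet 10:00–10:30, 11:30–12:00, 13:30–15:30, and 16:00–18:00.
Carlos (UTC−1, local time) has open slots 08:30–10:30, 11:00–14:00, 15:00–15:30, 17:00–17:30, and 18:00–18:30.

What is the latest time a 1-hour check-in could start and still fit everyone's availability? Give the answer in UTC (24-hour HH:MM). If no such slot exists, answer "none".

Liang → UTC: 06:00–07:00, 09:30–15:00.
Wei → UTC: 11:00–13:30, 15:00–17:30, 18:00–19:00.
Hassan → UTC: 11:00–11:30, 12:30–13:00, 14:30–16:30, 17:00–19:00.
Carlos → UTC: 09:30–11:30, 12:00–15:00, 16:00–16:30, 18:00–18:30, 19:00–19:30.
Liang ∩ Wei: 11:00–13:30.
Liang ∩ Wei ∩ Hassan: 11:00–11:30, 12:30–13:00.
Liang ∩ Wei ∩ Hassan ∩ Carlos: 11:00–11:30, 12:30–13:00.
Windows ≥ 60 min: (none).

none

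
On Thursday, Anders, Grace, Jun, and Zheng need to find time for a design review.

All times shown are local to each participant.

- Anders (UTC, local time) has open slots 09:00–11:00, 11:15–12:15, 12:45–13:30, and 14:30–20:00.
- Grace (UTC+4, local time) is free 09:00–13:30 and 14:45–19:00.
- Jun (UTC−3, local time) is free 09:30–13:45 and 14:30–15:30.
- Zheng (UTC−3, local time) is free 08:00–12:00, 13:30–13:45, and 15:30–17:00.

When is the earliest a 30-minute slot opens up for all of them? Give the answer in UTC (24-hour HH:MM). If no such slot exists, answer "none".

12:45

Anders → UTC: 09:00–11:00, 11:15–12:15, 12:45–13:30, 14:30–20:00.
Grace → UTC: 05:00–09:30, 10:45–15:00.
Jun → UTC: 12:30–16:45, 17:30–18:30.
Zheng → UTC: 11:00–15:00, 16:30–16:45, 18:30–20:00.
Anders ∩ Grace: 09:00–09:30, 10:45–11:00, 11:15–12:15, 12:45–13:30, 14:30–15:00.
Anders ∩ Grace ∩ Jun: 12:45–13:30, 14:30–15:00.
Anders ∩ Grace ∩ Jun ∩ Zheng: 12:45–13:30, 14:30–15:00.
Windows ≥ 30 min: 12:45–13:30, 14:30–15:00.
Earliest such window starts at 12:45.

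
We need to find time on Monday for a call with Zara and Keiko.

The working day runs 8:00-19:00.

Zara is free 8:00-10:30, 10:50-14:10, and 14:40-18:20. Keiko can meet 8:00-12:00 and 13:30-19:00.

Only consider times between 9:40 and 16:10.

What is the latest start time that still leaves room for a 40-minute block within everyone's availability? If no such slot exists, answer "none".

15:30

Zara ∩ Keiko: 08:00–10:30, 10:50–12:00, 13:30–14:10, 14:40–18:20.
Restricted to 09:40–16:10: 09:40–10:30, 10:50–12:00, 13:30–14:10, 14:40–16:10.
Windows ≥ 40 min: 09:40–10:30, 10:50–12:00, 13:30–14:10, 14:40–16:10.
Latest start in the last window 14:40–16:10 is 16:10 − 40 min = 15:30.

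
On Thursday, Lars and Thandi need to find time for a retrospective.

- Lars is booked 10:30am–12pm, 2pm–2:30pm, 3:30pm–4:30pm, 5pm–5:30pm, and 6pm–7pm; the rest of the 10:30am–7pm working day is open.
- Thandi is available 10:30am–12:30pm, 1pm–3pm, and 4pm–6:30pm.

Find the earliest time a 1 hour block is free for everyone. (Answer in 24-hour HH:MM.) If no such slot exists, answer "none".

13:00

Lars free within 10:30–19:00: 12:00–14:00, 14:30–15:30, 16:30–17:00, 17:30–18:00.
Lars ∩ Thandi: 12:00–12:30, 13:00–14:00, 14:30–15:00, 16:30–17:00, 17:30–18:00.
Windows ≥ 60 min: 13:00–14:00.
Earliest such window starts at 13:00.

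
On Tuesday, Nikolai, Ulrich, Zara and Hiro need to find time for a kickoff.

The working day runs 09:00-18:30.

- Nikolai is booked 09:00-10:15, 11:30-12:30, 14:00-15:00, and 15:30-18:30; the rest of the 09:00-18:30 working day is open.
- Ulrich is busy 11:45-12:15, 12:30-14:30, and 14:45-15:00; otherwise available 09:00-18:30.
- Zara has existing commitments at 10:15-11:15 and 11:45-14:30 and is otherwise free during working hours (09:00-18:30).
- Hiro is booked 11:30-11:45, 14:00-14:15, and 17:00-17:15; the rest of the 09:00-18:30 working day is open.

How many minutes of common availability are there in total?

45 minutes

Nikolai free within 09:00–18:30: 10:15–11:30, 12:30–14:00, 15:00–15:30.
Ulrich free within 09:00–18:30: 09:00–11:45, 12:15–12:30, 14:30–14:45, 15:00–18:30.
Zara free within 09:00–18:30: 09:00–10:15, 11:15–11:45, 14:30–18:30.
Hiro free within 09:00–18:30: 09:00–11:30, 11:45–14:00, 14:15–17:00, 17:15–18:30.
Nikolai ∩ Ulrich: 10:15–11:30, 15:00–15:30.
Nikolai ∩ Ulrich ∩ Zara: 11:15–11:30, 15:00–15:30.
Nikolai ∩ Ulrich ∩ Zara ∩ Hiro: 11:15–11:30, 15:00–15:30.
Total common minutes: 15 + 30 = 45.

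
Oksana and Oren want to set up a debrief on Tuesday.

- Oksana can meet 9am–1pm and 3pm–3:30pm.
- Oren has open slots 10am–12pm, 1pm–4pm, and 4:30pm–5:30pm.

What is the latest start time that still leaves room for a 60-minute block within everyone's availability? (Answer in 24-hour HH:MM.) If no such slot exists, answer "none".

11:00

Oksana ∩ Oren: 10:00–12:00, 15:00–15:30.
Windows ≥ 60 min: 10:00–12:00.
Latest start in the last window 10:00–12:00 is 12:00 − 60 min = 11:00.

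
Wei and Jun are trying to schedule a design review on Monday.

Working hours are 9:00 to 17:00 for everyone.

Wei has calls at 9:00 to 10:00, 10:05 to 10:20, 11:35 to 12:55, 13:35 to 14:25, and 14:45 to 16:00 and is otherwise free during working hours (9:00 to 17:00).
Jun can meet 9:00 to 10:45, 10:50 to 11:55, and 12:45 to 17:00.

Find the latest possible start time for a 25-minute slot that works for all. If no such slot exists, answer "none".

Wei free within 09:00–17:00: 10:00–10:05, 10:20–11:35, 12:55–13:35, 14:25–14:45, 16:00–17:00.
Wei ∩ Jun: 10:00–10:05, 10:20–10:45, 10:50–11:35, 12:55–13:35, 14:25–14:45, 16:00–17:00.
Windows ≥ 25 min: 10:20–10:45, 10:50–11:35, 12:55–13:35, 16:00–17:00.
Latest start in the last window 16:00–17:00 is 17:00 − 25 min = 16:35.

16:35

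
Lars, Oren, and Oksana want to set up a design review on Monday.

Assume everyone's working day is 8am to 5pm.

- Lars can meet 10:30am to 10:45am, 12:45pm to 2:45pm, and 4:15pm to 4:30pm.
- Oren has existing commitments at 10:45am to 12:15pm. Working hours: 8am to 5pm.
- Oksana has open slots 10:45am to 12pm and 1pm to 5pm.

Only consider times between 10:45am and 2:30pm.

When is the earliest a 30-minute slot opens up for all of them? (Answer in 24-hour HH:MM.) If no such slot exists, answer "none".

Oren free within 08:00–17:00: 08:00–10:45, 12:15–17:00.
Lars ∩ Oren: 10:30–10:45, 12:45–14:45, 16:15–16:30.
Lars ∩ Oren ∩ Oksana: 13:00–14:45, 16:15–16:30.
Restricted to 10:45–14:30: 13:00–14:30.
Windows ≥ 30 min: 13:00–14:30.
Earliest such window starts at 13:00.

13:00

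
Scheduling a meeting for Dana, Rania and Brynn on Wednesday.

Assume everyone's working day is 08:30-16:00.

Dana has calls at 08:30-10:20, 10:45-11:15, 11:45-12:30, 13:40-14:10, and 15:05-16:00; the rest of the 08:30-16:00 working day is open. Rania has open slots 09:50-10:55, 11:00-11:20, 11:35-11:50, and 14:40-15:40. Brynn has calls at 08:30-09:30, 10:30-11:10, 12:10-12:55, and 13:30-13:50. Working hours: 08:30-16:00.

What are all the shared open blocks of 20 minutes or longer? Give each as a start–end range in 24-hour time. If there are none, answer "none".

14:40–15:05

Dana free within 08:30–16:00: 10:20–10:45, 11:15–11:45, 12:30–13:40, 14:10–15:05.
Brynn free within 08:30–16:00: 09:30–10:30, 11:10–12:10, 12:55–13:30, 13:50–16:00.
Dana ∩ Rania: 10:20–10:45, 11:15–11:20, 11:35–11:45, 14:40–15:05.
Dana ∩ Rania ∩ Brynn: 10:20–10:30, 11:15–11:20, 11:35–11:45, 14:40–15:05.
Windows ≥ 20 min: 14:40–15:05.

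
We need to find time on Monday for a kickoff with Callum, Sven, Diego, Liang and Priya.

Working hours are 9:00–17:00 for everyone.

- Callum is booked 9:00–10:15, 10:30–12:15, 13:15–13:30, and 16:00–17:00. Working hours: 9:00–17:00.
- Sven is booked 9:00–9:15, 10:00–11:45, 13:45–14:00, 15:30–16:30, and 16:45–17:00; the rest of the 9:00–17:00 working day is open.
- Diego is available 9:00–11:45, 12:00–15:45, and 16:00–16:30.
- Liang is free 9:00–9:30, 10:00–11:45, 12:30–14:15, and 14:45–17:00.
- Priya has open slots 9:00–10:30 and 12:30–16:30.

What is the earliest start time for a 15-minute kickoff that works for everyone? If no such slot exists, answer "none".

12:30

Callum free within 09:00–17:00: 10:15–10:30, 12:15–13:15, 13:30–16:00.
Sven free within 09:00–17:00: 09:15–10:00, 11:45–13:45, 14:00–15:30, 16:30–16:45.
Callum ∩ Sven: 12:15–13:15, 13:30–13:45, 14:00–15:30.
Callum ∩ Sven ∩ Diego: 12:15–13:15, 13:30–13:45, 14:00–15:30.
Callum ∩ Sven ∩ Diego ∩ Liang: 12:30–13:15, 13:30–13:45, 14:00–14:15, 14:45–15:30.
Callum ∩ Sven ∩ Diego ∩ Liang ∩ Priya: 12:30–13:15, 13:30–13:45, 14:00–14:15, 14:45–15:30.
Windows ≥ 15 min: 12:30–13:15, 13:30–13:45, 14:00–14:15, 14:45–15:30.
Earliest such window starts at 12:30.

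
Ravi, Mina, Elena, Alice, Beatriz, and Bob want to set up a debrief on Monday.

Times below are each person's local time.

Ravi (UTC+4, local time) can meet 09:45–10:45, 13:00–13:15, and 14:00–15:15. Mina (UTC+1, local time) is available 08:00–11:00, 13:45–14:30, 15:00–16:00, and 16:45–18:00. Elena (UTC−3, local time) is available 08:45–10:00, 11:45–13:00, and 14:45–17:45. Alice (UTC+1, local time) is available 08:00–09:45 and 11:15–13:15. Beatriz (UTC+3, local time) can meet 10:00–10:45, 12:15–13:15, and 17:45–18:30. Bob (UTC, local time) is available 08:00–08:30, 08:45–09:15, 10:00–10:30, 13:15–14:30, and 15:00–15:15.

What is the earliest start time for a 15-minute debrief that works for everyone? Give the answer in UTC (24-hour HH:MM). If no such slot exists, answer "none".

none

Ravi → UTC: 05:45–06:45, 09:00–09:15, 10:00–11:15.
Mina → UTC: 07:00–10:00, 12:45–13:30, 14:00–15:00, 15:45–17:00.
Elena → UTC: 11:45–13:00, 14:45–16:00, 17:45–20:45.
Alice → UTC: 07:00–08:45, 10:15–12:15.
Beatriz → UTC: 07:00–07:45, 09:15–10:15, 14:45–15:30.
Bob → UTC: 08:00–08:30, 08:45–09:15, 10:00–10:30, 13:15–14:30, 15:00–15:15.
Ravi ∩ Mina: 09:00–09:15.
Ravi ∩ Mina ∩ Elena: (none).
Ravi ∩ Mina ∩ Elena ∩ Alice: (none).
Ravi ∩ Mina ∩ Elena ∩ Alice ∩ Beatriz: (none).
Ravi ∩ Mina ∩ Elena ∩ Alice ∩ Beatriz ∩ Bob: (none).
Windows ≥ 15 min: (none).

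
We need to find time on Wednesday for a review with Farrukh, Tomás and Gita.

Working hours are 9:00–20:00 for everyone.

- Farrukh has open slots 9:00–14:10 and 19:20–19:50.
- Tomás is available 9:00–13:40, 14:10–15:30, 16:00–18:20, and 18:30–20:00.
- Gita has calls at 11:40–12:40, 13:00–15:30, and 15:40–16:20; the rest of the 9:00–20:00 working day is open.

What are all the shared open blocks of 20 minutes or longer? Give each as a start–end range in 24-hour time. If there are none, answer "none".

09:00–11:40, 12:40–13:00, 19:20–19:50

Gita free within 09:00–20:00: 09:00–11:40, 12:40–13:00, 15:30–15:40, 16:20–20:00.
Farrukh ∩ Tomás: 09:00–13:40, 19:20–19:50.
Farrukh ∩ Tomás ∩ Gita: 09:00–11:40, 12:40–13:00, 19:20–19:50.
Windows ≥ 20 min: 09:00–11:40, 12:40–13:00, 19:20–19:50.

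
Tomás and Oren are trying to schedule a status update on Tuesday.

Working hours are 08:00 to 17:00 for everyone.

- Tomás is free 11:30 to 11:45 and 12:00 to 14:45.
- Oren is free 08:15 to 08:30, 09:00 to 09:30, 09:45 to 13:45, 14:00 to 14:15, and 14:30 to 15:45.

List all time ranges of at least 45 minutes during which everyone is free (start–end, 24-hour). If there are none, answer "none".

Tomás ∩ Oren: 11:30–11:45, 12:00–13:45, 14:00–14:15, 14:30–14:45.
Windows ≥ 45 min: 12:00–13:45.

12:00–13:45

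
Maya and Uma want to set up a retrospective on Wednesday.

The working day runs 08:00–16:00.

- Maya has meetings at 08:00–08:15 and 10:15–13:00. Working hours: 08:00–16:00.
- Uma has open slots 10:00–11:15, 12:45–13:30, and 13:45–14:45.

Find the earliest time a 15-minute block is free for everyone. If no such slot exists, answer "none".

10:00

Maya free within 08:00–16:00: 08:15–10:15, 13:00–16:00.
Maya ∩ Uma: 10:00–10:15, 13:00–13:30, 13:45–14:45.
Windows ≥ 15 min: 10:00–10:15, 13:00–13:30, 13:45–14:45.
Earliest such window starts at 10:00.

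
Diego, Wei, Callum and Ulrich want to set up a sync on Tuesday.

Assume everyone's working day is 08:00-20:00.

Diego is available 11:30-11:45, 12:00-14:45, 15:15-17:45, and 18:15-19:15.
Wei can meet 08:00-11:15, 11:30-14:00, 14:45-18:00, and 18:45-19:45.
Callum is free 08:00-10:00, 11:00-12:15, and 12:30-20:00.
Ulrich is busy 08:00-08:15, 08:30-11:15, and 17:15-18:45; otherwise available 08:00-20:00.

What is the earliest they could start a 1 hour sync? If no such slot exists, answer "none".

Ulrich free within 08:00–20:00: 08:15–08:30, 11:15–17:15, 18:45–20:00.
Diego ∩ Wei: 11:30–11:45, 12:00–14:00, 15:15–17:45, 18:45–19:15.
Diego ∩ Wei ∩ Callum: 11:30–11:45, 12:00–12:15, 12:30–14:00, 15:15–17:45, 18:45–19:15.
Diego ∩ Wei ∩ Callum ∩ Ulrich: 11:30–11:45, 12:00–12:15, 12:30–14:00, 15:15–17:15, 18:45–19:15.
Windows ≥ 60 min: 12:30–14:00, 15:15–17:15.
Earliest such window starts at 12:30.

12:30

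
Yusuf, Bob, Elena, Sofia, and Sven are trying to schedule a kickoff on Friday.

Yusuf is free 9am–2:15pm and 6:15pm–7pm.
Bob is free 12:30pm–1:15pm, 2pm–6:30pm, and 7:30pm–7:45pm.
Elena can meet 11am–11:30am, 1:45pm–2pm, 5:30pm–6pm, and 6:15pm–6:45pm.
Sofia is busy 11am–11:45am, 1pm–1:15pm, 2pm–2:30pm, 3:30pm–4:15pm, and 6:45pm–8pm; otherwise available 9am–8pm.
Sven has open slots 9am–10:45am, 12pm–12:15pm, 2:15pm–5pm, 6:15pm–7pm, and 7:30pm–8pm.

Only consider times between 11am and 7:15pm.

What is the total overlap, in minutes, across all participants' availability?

Sofia free within 09:00–20:00: 09:00–11:00, 11:45–13:00, 13:15–14:00, 14:30–15:30, 16:15–18:45.
Yusuf ∩ Bob: 12:30–13:15, 14:00–14:15, 18:15–18:30.
Yusuf ∩ Bob ∩ Elena: 18:15–18:30.
Yusuf ∩ Bob ∩ Elena ∩ Sofia: 18:15–18:30.
Yusuf ∩ Bob ∩ Elena ∩ Sofia ∩ Sven: 18:15–18:30.
Restricted to 11:00–19:15: 18:15–18:30.
Total common minutes: 15.

15 minutes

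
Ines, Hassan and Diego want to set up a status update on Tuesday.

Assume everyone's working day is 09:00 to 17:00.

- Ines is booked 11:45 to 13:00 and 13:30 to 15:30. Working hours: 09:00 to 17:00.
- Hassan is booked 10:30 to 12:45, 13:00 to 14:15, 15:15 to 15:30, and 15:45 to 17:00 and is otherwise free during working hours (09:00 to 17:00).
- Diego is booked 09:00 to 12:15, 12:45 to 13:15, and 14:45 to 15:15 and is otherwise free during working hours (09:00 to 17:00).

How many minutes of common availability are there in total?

Ines free within 09:00–17:00: 09:00–11:45, 13:00–13:30, 15:30–17:00.
Hassan free within 09:00–17:00: 09:00–10:30, 12:45–13:00, 14:15–15:15, 15:30–15:45.
Diego free within 09:00–17:00: 12:15–12:45, 13:15–14:45, 15:15–17:00.
Ines ∩ Hassan: 09:00–10:30, 15:30–15:45.
Ines ∩ Hassan ∩ Diego: 15:30–15:45.
Total common minutes: 15.

15 minutes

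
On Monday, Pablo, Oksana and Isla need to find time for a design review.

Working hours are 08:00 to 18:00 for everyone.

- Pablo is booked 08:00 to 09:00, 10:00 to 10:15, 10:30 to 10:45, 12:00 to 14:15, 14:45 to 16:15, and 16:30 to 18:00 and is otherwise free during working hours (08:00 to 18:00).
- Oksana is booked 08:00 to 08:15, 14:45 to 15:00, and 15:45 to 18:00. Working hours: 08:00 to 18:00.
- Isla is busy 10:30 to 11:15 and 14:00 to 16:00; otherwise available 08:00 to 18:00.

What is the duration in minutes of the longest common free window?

60 minutes

Pablo free within 08:00–18:00: 09:00–10:00, 10:15–10:30, 10:45–12:00, 14:15–14:45, 16:15–16:30.
Oksana free within 08:00–18:00: 08:15–14:45, 15:00–15:45.
Isla free within 08:00–18:00: 08:00–10:30, 11:15–14:00, 16:00–18:00.
Pablo ∩ Oksana: 09:00–10:00, 10:15–10:30, 10:45–12:00, 14:15–14:45.
Pablo ∩ Oksana ∩ Isla: 09:00–10:00, 10:15–10:30, 11:15–12:00.
Common window lengths: 60, 15, 45 min; longest is 60.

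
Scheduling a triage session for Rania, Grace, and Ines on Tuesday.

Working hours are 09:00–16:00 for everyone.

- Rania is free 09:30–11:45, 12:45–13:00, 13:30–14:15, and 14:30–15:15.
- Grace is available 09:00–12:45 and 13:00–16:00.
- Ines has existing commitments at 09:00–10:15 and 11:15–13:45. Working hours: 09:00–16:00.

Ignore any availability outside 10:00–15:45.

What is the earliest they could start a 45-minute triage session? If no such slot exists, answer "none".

10:15

Ines free within 09:00–16:00: 10:15–11:15, 13:45–16:00.
Rania ∩ Grace: 09:30–11:45, 13:30–14:15, 14:30–15:15.
Rania ∩ Grace ∩ Ines: 10:15–11:15, 13:45–14:15, 14:30–15:15.
Restricted to 10:00–15:45: 10:15–11:15, 13:45–14:15, 14:30–15:15.
Windows ≥ 45 min: 10:15–11:15, 14:30–15:15.
Earliest such window starts at 10:15.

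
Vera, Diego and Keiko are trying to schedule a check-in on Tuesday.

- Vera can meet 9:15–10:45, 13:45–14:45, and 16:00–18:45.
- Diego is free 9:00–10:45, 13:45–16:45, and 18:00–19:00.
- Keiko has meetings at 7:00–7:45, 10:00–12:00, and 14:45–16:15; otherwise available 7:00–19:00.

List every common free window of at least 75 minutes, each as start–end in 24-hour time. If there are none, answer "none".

Keiko free within 07:00–19:00: 07:45–10:00, 12:00–14:45, 16:15–19:00.
Vera ∩ Diego: 09:15–10:45, 13:45–14:45, 16:00–16:45, 18:00–18:45.
Vera ∩ Diego ∩ Keiko: 09:15–10:00, 13:45–14:45, 16:15–16:45, 18:00–18:45.
Windows ≥ 75 min: (none).

none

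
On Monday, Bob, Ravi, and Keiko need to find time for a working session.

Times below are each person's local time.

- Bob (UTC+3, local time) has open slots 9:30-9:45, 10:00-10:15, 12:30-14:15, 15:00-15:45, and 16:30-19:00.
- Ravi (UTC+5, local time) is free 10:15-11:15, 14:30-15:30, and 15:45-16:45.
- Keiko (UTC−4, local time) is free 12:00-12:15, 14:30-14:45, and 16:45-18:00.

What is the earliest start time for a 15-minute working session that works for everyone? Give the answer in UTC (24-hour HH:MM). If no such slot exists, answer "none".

Bob → UTC: 06:30–06:45, 07:00–07:15, 09:30–11:15, 12:00–12:45, 13:30–16:00.
Ravi → UTC: 05:15–06:15, 09:30–10:30, 10:45–11:45.
Keiko → UTC: 16:00–16:15, 18:30–18:45, 20:45–22:00.
Bob ∩ Ravi: 09:30–10:30, 10:45–11:15.
Bob ∩ Ravi ∩ Keiko: (none).
Windows ≥ 15 min: (none).

none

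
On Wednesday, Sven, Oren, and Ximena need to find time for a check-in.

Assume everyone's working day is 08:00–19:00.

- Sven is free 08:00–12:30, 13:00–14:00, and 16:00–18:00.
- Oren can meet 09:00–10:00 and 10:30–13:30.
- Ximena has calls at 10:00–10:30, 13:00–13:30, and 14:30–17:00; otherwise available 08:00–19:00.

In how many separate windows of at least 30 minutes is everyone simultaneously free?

2

Ximena free within 08:00–19:00: 08:00–10:00, 10:30–13:00, 13:30–14:30, 17:00–19:00.
Sven ∩ Oren: 09:00–10:00, 10:30–12:30, 13:00–13:30.
Sven ∩ Oren ∩ Ximena: 09:00–10:00, 10:30–12:30.
Windows ≥ 30 min: 09:00–10:00, 10:30–12:30.
That's 2 windows.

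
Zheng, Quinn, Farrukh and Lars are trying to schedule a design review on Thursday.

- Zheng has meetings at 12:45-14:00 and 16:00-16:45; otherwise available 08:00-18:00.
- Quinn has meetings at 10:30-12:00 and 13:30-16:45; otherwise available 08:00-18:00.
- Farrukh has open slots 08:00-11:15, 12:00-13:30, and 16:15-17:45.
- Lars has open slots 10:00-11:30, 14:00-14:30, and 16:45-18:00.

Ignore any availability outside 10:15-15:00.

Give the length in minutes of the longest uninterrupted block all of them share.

15 minutes

Zheng free within 08:00–18:00: 08:00–12:45, 14:00–16:00, 16:45–18:00.
Quinn free within 08:00–18:00: 08:00–10:30, 12:00–13:30, 16:45–18:00.
Zheng ∩ Quinn: 08:00–10:30, 12:00–12:45, 16:45–18:00.
Zheng ∩ Quinn ∩ Farrukh: 08:00–10:30, 12:00–12:45, 16:45–17:45.
Zheng ∩ Quinn ∩ Farrukh ∩ Lars: 10:00–10:30, 16:45–17:45.
Restricted to 10:15–15:00: 10:15–10:30.
Single common window of 15 minutes.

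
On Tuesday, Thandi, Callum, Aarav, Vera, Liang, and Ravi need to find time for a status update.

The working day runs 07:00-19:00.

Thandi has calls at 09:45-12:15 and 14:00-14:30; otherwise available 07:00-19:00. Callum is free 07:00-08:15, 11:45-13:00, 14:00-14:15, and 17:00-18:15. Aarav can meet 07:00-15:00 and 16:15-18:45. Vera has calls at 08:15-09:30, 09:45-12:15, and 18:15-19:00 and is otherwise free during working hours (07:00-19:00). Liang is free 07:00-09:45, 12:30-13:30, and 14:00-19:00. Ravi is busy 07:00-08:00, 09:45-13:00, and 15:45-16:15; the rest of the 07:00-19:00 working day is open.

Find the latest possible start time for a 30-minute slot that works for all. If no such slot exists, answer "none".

Thandi free within 07:00–19:00: 07:00–09:45, 12:15–14:00, 14:30–19:00.
Vera free within 07:00–19:00: 07:00–08:15, 09:30–09:45, 12:15–18:15.
Ravi free within 07:00–19:00: 08:00–09:45, 13:00–15:45, 16:15–19:00.
Thandi ∩ Callum: 07:00–08:15, 12:15–13:00, 17:00–18:15.
Thandi ∩ Callum ∩ Aarav: 07:00–08:15, 12:15–13:00, 17:00–18:15.
Thandi ∩ Callum ∩ Aarav ∩ Vera: 07:00–08:15, 12:15–13:00, 17:00–18:15.
Thandi ∩ Callum ∩ Aarav ∩ Vera ∩ Liang: 07:00–08:15, 12:30–13:00, 17:00–18:15.
Thandi ∩ Callum ∩ Aarav ∩ Vera ∩ Liang ∩ Ravi: 08:00–08:15, 17:00–18:15.
Windows ≥ 30 min: 17:00–18:15.
Latest start in the last window 17:00–18:15 is 18:15 − 30 min = 17:45.

17:45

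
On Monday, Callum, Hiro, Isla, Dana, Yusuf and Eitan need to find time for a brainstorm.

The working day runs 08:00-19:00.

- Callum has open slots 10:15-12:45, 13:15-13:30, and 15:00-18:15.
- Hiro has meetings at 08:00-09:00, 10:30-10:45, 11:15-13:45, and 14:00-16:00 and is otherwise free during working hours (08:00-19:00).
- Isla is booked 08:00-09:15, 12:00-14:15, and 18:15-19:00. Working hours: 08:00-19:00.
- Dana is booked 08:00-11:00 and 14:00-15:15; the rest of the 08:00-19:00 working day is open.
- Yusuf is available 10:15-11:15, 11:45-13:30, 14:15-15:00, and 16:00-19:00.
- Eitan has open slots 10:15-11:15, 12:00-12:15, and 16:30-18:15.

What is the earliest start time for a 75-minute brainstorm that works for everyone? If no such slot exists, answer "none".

16:30

Hiro free within 08:00–19:00: 09:00–10:30, 10:45–11:15, 13:45–14:00, 16:00–19:00.
Isla free within 08:00–19:00: 09:15–12:00, 14:15–18:15.
Dana free within 08:00–19:00: 11:00–14:00, 15:15–19:00.
Callum ∩ Hiro: 10:15–10:30, 10:45–11:15, 16:00–18:15.
Callum ∩ Hiro ∩ Isla: 10:15–10:30, 10:45–11:15, 16:00–18:15.
Callum ∩ Hiro ∩ Isla ∩ Dana: 11:00–11:15, 16:00–18:15.
Callum ∩ Hiro ∩ Isla ∩ Dana ∩ Yusuf: 11:00–11:15, 16:00–18:15.
Callum ∩ Hiro ∩ Isla ∩ Dana ∩ Yusuf ∩ Eitan: 11:00–11:15, 16:30–18:15.
Windows ≥ 75 min: 16:30–18:15.
Earliest such window starts at 16:30.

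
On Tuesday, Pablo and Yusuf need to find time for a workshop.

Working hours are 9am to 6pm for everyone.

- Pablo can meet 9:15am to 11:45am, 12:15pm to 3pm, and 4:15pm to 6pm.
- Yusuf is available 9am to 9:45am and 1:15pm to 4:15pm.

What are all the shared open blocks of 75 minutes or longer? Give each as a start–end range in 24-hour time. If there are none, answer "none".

Pablo ∩ Yusuf: 09:15–09:45, 13:15–15:00.
Windows ≥ 75 min: 13:15–15:00.

13:15–15:00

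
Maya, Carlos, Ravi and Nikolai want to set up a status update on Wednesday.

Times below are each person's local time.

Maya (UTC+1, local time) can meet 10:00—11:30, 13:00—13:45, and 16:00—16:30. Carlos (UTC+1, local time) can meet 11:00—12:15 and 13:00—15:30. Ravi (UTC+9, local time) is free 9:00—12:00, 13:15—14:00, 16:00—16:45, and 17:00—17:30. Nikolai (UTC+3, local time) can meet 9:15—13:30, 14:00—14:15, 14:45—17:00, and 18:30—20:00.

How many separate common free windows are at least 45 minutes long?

0

Maya → UTC: 09:00–10:30, 12:00–12:45, 15:00–15:30.
Carlos → UTC: 10:00–11:15, 12:00–14:30.
Ravi → UTC: 00:00–03:00, 04:15–05:00, 07:00–07:45, 08:00–08:30.
Nikolai → UTC: 06:15–10:30, 11:00–11:15, 11:45–14:00, 15:30–17:00.
Maya ∩ Carlos: 10:00–10:30, 12:00–12:45.
Maya ∩ Carlos ∩ Ravi: (none).
Maya ∩ Carlos ∩ Ravi ∩ Nikolai: (none).
Windows ≥ 45 min: (none).
That's 0 windows.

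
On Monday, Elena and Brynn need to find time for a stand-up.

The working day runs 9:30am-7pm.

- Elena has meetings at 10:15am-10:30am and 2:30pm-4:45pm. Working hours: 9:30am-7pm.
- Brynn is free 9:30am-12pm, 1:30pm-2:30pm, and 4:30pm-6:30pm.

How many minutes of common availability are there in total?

Elena free within 09:30–19:00: 09:30–10:15, 10:30–14:30, 16:45–19:00.
Elena ∩ Brynn: 09:30–10:15, 10:30–12:00, 13:30–14:30, 16:45–18:30.
Total common minutes: 45 + 90 + 60 + 105 = 300.

300 minutes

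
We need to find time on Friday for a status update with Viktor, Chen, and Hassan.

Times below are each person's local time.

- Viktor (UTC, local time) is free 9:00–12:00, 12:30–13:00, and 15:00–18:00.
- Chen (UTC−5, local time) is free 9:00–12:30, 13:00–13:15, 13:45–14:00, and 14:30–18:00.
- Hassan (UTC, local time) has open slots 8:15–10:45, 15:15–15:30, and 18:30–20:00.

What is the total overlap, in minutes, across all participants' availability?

15 minutes

Viktor → UTC: 09:00–12:00, 12:30–13:00, 15:00–18:00.
Chen → UTC: 14:00–17:30, 18:00–18:15, 18:45–19:00, 19:30–23:00.
Hassan → UTC: 08:15–10:45, 15:15–15:30, 18:30–20:00.
Viktor ∩ Chen: 15:00–17:30.
Viktor ∩ Chen ∩ Hassan: 15:15–15:30.
Total common minutes: 15.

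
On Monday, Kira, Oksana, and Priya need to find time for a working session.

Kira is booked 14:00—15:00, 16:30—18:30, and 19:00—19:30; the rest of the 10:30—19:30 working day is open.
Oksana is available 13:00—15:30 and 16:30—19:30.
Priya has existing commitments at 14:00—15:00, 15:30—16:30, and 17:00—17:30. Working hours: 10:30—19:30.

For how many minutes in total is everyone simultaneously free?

120 minutes

Kira free within 10:30–19:30: 10:30–14:00, 15:00–16:30, 18:30–19:00.
Priya free within 10:30–19:30: 10:30–14:00, 15:00–15:30, 16:30–17:00, 17:30–19:30.
Kira ∩ Oksana: 13:00–14:00, 15:00–15:30, 18:30–19:00.
Kira ∩ Oksana ∩ Priya: 13:00–14:00, 15:00–15:30, 18:30–19:00.
Total common minutes: 60 + 30 + 30 = 120.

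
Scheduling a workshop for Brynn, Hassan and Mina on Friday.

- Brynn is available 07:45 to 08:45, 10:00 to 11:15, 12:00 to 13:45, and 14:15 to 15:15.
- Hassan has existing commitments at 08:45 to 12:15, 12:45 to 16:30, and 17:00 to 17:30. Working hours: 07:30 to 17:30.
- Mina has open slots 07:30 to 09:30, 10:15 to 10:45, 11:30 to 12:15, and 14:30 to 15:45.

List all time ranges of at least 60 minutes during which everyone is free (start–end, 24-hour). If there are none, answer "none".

07:45–08:45

Hassan free within 07:30–17:30: 07:30–08:45, 12:15–12:45, 16:30–17:00.
Brynn ∩ Hassan: 07:45–08:45, 12:15–12:45.
Brynn ∩ Hassan ∩ Mina: 07:45–08:45.
Windows ≥ 60 min: 07:45–08:45.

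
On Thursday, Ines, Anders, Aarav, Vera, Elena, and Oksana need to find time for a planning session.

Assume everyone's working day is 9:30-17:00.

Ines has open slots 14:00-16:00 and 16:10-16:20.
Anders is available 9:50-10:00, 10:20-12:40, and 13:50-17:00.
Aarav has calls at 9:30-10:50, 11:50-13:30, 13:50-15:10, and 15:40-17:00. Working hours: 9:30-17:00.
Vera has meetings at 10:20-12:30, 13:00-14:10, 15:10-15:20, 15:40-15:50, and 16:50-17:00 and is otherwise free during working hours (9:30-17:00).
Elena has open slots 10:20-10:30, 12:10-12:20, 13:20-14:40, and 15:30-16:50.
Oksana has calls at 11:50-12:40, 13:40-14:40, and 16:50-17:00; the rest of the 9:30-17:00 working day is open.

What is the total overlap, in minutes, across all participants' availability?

10 minutes

Aarav free within 09:30–17:00: 10:50–11:50, 13:30–13:50, 15:10–15:40.
Vera free within 09:30–17:00: 09:30–10:20, 12:30–13:00, 14:10–15:10, 15:20–15:40, 15:50–16:50.
Oksana free within 09:30–17:00: 09:30–11:50, 12:40–13:40, 14:40–16:50.
Ines ∩ Anders: 14:00–16:00, 16:10–16:20.
Ines ∩ Anders ∩ Aarav: 15:10–15:40.
Ines ∩ Anders ∩ Aarav ∩ Vera: 15:20–15:40.
Ines ∩ Anders ∩ Aarav ∩ Vera ∩ Elena: 15:30–15:40.
Ines ∩ Anders ∩ Aarav ∩ Vera ∩ Elena ∩ Oksana: 15:30–15:40.
Total common minutes: 10.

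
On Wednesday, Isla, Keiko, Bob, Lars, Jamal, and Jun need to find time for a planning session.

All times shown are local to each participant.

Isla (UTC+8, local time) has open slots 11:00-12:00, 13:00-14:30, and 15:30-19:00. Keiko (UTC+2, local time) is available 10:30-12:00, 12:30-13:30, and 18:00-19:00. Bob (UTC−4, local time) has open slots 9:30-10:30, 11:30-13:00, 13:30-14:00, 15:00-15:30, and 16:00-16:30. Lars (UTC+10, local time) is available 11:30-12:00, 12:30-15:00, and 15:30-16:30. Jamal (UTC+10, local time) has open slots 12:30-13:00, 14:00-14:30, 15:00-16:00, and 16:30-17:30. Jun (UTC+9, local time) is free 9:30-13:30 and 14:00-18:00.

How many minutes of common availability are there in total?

0 minutes

Isla → UTC: 03:00–04:00, 05:00–06:30, 07:30–11:00.
Keiko → UTC: 08:30–10:00, 10:30–11:30, 16:00–17:00.
Bob → UTC: 13:30–14:30, 15:30–17:00, 17:30–18:00, 19:00–19:30, 20:00–20:30.
Lars → UTC: 01:30–02:00, 02:30–05:00, 05:30–06:30.
Jamal → UTC: 02:30–03:00, 04:00–04:30, 05:00–06:00, 06:30–07:30.
Jun → UTC: 00:30–04:30, 05:00–09:00.
Isla ∩ Keiko: 08:30–10:00, 10:30–11:00.
Isla ∩ Keiko ∩ Bob: (none).
Isla ∩ Keiko ∩ Bob ∩ Lars: (none).
Isla ∩ Keiko ∩ Bob ∩ Lars ∩ Jamal: (none).
Isla ∩ Keiko ∩ Bob ∩ Lars ∩ Jamal ∩ Jun: (none).
Total common minutes: 0.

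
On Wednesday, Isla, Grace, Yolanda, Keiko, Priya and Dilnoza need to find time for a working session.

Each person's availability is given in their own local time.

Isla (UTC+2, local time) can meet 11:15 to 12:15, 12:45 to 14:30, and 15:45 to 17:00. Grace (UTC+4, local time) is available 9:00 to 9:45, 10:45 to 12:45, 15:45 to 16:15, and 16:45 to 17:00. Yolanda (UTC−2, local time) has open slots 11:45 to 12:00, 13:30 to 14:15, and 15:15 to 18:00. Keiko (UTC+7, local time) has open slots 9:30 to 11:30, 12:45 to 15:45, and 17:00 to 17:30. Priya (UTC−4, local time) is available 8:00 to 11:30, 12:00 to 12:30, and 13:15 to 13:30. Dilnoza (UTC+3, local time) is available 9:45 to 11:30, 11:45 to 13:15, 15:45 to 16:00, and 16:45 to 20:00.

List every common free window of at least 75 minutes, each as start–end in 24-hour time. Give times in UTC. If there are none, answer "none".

Isla → UTC: 09:15–10:15, 10:45–12:30, 13:45–15:00.
Grace → UTC: 05:00–05:45, 06:45–08:45, 11:45–12:15, 12:45–13:00.
Yolanda → UTC: 13:45–14:00, 15:30–16:15, 17:15–20:00.
Keiko → UTC: 02:30–04:30, 05:45–08:45, 10:00–10:30.
Priya → UTC: 12:00–15:30, 16:00–16:30, 17:15–17:30.
Dilnoza → UTC: 06:45–08:30, 08:45–10:15, 12:45–13:00, 13:45–17:00.
Isla ∩ Grace: 11:45–12:15.
Isla ∩ Grace ∩ Yolanda: (none).
Isla ∩ Grace ∩ Yolanda ∩ Keiko: (none).
Isla ∩ Grace ∩ Yolanda ∩ Keiko ∩ Priya: (none).
Isla ∩ Grace ∩ Yolanda ∩ Keiko ∩ Priya ∩ Dilnoza: (none).
Windows ≥ 75 min: (none).

none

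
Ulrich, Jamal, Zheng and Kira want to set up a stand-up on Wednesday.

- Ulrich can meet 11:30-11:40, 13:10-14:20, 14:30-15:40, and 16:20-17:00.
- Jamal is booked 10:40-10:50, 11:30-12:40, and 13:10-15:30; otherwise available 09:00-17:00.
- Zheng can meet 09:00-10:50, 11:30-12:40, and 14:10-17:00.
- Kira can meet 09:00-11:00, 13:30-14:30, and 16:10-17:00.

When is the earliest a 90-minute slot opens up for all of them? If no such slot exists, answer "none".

Jamal free within 09:00–17:00: 09:00–10:40, 10:50–11:30, 12:40–13:10, 15:30–17:00.
Ulrich ∩ Jamal: 15:30–15:40, 16:20–17:00.
Ulrich ∩ Jamal ∩ Zheng: 15:30–15:40, 16:20–17:00.
Ulrich ∩ Jamal ∩ Zheng ∩ Kira: 16:20–17:00.
Windows ≥ 90 min: (none).

none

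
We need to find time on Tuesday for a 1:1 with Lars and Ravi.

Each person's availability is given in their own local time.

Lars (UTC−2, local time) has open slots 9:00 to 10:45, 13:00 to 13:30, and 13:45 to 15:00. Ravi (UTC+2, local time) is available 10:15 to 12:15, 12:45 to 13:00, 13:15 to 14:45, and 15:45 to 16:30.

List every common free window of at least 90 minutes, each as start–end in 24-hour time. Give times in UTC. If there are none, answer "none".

Lars → UTC: 11:00–12:45, 15:00–15:30, 15:45–17:00.
Ravi → UTC: 08:15–10:15, 10:45–11:00, 11:15–12:45, 13:45–14:30.
Lars ∩ Ravi: 11:15–12:45.
Windows ≥ 90 min: 11:15–12:45.

11:15–12:45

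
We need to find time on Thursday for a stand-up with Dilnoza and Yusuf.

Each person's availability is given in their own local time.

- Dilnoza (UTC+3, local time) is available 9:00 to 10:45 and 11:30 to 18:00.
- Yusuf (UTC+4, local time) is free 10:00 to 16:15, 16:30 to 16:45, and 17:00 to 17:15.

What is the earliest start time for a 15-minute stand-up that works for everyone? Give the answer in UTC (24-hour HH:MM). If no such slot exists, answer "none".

06:00

Dilnoza → UTC: 06:00–07:45, 08:30–15:00.
Yusuf → UTC: 06:00–12:15, 12:30–12:45, 13:00–13:15.
Dilnoza ∩ Yusuf: 06:00–07:45, 08:30–12:15, 12:30–12:45, 13:00–13:15.
Windows ≥ 15 min: 06:00–07:45, 08:30–12:15, 12:30–12:45, 13:00–13:15.
Earliest such window starts at 06:00.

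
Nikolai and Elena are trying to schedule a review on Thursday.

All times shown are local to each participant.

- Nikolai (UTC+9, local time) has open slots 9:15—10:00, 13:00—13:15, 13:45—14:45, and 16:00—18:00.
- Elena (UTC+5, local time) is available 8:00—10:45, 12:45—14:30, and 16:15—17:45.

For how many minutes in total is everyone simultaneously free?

150 minutes

Nikolai → UTC: 00:15–01:00, 04:00–04:15, 04:45–05:45, 07:00–09:00.
Elena → UTC: 03:00–05:45, 07:45–09:30, 11:15–12:45.
Nikolai ∩ Elena: 04:00–04:15, 04:45–05:45, 07:45–09:00.
Total common minutes: 15 + 60 + 75 = 150.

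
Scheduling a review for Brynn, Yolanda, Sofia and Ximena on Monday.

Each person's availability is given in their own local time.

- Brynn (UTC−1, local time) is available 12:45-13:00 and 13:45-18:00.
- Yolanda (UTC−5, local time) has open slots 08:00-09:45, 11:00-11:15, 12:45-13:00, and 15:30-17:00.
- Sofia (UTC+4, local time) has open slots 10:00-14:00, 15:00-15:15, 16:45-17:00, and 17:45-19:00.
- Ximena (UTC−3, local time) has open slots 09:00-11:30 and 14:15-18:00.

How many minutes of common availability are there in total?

Brynn → UTC: 13:45–14:00, 14:45–19:00.
Yolanda → UTC: 13:00–14:45, 16:00–16:15, 17:45–18:00, 20:30–22:00.
Sofia → UTC: 06:00–10:00, 11:00–11:15, 12:45–13:00, 13:45–15:00.
Ximena → UTC: 12:00–14:30, 17:15–21:00.
Brynn ∩ Yolanda: 13:45–14:00, 16:00–16:15, 17:45–18:00.
Brynn ∩ Yolanda ∩ Sofia: 13:45–14:00.
Brynn ∩ Yolanda ∩ Sofia ∩ Ximena: 13:45–14:00.
Total common minutes: 15.

15 minutes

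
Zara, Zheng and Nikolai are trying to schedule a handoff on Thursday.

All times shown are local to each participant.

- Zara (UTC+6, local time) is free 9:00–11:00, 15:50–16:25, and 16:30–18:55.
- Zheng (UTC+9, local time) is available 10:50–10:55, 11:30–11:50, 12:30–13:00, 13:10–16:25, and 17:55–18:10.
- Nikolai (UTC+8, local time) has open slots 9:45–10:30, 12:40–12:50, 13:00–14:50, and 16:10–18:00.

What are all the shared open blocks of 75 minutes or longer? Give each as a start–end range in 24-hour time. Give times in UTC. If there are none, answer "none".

none

Zara → UTC: 03:00–05:00, 09:50–10:25, 10:30–12:55.
Zheng → UTC: 01:50–01:55, 02:30–02:50, 03:30–04:00, 04:10–07:25, 08:55–09:10.
Nikolai → UTC: 01:45–02:30, 04:40–04:50, 05:00–06:50, 08:10–10:00.
Zara ∩ Zheng: 03:30–04:00, 04:10–05:00.
Zara ∩ Zheng ∩ Nikolai: 04:40–04:50.
Windows ≥ 75 min: (none).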